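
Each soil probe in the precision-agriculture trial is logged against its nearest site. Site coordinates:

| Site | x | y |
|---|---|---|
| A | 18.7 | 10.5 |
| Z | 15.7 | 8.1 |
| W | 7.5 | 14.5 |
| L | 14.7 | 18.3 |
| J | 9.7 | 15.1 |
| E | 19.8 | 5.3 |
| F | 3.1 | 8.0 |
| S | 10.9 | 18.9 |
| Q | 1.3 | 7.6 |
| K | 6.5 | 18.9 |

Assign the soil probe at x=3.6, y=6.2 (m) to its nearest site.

F

Squared distances to each site:
A: 246.500; Z: 150.020; W: 84.100; L: 269.620; J: 116.420; E: 263.250; F: 3.490; S: 214.580; Q: 7.250; K: 169.700.
Minimum at F.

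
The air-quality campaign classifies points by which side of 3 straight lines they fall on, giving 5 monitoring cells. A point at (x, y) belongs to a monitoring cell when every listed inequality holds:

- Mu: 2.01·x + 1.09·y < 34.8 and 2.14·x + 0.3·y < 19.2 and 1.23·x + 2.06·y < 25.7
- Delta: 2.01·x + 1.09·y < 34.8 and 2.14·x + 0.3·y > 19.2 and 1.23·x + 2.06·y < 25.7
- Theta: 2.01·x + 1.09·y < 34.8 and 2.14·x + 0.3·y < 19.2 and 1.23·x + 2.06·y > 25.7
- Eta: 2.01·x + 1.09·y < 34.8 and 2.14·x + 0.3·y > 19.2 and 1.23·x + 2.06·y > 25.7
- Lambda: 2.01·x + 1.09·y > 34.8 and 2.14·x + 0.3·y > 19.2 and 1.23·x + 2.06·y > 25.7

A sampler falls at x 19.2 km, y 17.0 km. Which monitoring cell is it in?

Lambda

2.01·19.2 + 1.09·17.0 = 57.122, which is > 34.8
2.14·19.2 + 0.3·17.0 = 46.188, which is > 19.2
1.23·19.2 + 2.06·17.0 = 58.636, which is > 25.7
This sign pattern matches Lambda.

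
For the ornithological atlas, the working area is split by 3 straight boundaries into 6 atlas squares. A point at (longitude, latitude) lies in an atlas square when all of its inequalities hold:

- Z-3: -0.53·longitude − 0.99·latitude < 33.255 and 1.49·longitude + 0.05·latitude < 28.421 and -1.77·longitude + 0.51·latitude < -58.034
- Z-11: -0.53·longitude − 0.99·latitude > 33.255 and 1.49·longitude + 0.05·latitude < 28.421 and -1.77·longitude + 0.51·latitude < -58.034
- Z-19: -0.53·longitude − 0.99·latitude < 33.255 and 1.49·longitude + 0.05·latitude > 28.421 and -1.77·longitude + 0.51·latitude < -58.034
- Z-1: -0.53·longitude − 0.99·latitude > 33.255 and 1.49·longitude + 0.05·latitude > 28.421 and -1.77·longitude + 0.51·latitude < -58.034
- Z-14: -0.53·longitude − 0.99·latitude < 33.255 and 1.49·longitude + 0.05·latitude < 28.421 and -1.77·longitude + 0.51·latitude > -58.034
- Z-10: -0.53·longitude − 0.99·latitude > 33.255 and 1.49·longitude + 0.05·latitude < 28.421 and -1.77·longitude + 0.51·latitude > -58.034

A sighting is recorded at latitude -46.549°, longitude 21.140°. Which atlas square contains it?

Z-1

-0.53·21.140 − 0.99·-46.549 = 34.879, which is > 33.255
1.49·21.140 + 0.05·-46.549 = 29.171, which is > 28.421
-1.77·21.140 + 0.51·-46.549 = -61.158, which is < -58.034
This sign pattern matches Z-1.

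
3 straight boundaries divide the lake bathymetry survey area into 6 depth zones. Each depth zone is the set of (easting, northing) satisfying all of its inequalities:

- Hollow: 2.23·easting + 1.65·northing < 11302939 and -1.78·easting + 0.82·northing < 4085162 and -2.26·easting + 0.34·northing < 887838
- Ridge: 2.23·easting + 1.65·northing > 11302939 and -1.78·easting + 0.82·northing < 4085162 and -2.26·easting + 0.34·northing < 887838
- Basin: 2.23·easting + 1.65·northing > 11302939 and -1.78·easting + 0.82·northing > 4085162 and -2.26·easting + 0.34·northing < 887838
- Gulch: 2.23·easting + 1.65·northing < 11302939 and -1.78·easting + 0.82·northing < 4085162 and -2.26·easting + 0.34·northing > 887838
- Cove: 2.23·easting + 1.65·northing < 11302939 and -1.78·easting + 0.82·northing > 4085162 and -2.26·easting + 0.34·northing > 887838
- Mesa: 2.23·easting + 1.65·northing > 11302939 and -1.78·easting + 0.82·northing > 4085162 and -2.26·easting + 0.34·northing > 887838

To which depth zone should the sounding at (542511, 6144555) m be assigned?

2.23·542511 + 1.65·6144555 = 11348315.280, which is > 11302939
-1.78·542511 + 0.82·6144555 = 4072865.520, which is < 4085162
-2.26·542511 + 0.34·6144555 = 863073.840, which is < 887838
This sign pattern matches Ridge.

Ridge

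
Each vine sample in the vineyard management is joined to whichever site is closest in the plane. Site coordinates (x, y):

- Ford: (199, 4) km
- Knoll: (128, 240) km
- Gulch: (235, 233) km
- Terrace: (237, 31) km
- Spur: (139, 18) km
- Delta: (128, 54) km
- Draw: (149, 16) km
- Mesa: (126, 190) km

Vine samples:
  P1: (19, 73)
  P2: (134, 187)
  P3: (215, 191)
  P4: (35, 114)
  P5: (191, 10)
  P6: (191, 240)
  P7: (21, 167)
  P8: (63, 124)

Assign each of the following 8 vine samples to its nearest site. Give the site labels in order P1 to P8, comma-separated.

P1 → Delta (d²=12242.00)
P2 → Mesa (d²=73.00)
P3 → Gulch (d²=2164.00)
P4 → Delta (d²=12249.00)
P5 → Ford (d²=100.00)
P6 → Gulch (d²=1985.00)
P7 → Mesa (d²=11554.00)
P8 → Mesa (d²=8325.00)

Delta, Mesa, Gulch, Delta, Ford, Gulch, Mesa, Mesa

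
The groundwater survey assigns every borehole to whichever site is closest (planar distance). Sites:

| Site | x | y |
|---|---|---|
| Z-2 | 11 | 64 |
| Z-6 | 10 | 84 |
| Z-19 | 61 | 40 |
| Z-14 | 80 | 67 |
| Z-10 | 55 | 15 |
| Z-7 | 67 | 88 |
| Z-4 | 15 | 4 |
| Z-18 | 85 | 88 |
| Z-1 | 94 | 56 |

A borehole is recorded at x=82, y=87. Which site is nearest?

Squared distances to each site:
Z-2: 5570.000; Z-6: 5193.000; Z-19: 2650.000; Z-14: 404.000; Z-10: 5913.000; Z-7: 226.000; Z-4: 11378.000; Z-18: 10.000; Z-1: 1105.000.
Minimum at Z-18.

Z-18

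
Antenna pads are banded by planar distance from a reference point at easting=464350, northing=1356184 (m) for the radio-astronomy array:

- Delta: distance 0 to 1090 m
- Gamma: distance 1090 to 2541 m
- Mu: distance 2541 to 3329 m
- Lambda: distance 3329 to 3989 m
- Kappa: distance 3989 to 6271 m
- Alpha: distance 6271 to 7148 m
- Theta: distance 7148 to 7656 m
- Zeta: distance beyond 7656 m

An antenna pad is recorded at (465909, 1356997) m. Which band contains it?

Distance = √((465909−464350)² + (1356997−1356184)²) = √(2430481.000 + 660969.000) = 1758.252 m.
1090 ≤ 1758.252 < 2541 → Gamma.

Gamma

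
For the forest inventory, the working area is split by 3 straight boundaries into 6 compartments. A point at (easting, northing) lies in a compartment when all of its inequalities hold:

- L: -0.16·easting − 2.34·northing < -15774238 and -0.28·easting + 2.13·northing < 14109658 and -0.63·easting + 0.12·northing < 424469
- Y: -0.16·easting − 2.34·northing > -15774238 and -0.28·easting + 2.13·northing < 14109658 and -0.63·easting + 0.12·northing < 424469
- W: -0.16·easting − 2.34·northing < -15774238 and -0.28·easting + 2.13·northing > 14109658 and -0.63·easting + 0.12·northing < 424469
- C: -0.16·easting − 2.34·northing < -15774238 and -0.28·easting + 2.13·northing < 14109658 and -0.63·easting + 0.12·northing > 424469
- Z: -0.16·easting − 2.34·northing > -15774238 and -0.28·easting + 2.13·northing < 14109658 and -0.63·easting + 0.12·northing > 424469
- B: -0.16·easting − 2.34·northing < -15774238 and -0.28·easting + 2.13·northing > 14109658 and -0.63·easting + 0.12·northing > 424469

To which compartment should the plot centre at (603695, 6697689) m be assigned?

-0.16·603695 − 2.34·6697689 = -15769183.460, which is > -15774238
-0.28·603695 + 2.13·6697689 = 14097042.970, which is < 14109658
-0.63·603695 + 0.12·6697689 = 423394.830, which is < 424469
This sign pattern matches Y.

Y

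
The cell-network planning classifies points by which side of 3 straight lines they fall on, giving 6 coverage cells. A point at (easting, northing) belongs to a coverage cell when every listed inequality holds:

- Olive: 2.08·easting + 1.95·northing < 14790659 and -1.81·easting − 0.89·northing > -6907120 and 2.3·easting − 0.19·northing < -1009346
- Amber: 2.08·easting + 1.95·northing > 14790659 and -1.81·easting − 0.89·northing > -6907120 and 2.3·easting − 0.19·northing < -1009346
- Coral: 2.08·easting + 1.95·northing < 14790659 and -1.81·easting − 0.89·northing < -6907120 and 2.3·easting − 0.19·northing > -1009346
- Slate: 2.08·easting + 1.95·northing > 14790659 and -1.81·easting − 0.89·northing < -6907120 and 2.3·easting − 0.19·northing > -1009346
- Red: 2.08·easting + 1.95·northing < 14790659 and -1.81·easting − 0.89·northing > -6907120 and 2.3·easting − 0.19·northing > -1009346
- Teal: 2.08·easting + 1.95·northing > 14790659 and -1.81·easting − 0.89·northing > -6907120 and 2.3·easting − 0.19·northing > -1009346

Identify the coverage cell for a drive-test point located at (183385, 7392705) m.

2.08·183385 + 1.95·7392705 = 14797215.550, which is > 14790659
-1.81·183385 − 0.89·7392705 = -6911434.300, which is < -6907120
2.3·183385 − 0.19·7392705 = -982828.450, which is > -1009346
This sign pattern matches Slate.

Slate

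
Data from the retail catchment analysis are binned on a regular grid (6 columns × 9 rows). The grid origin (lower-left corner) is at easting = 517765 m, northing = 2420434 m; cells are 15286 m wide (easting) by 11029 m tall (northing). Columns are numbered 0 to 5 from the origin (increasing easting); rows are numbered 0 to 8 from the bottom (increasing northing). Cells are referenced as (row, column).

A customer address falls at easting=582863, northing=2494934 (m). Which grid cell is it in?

(6, 4)

Column index: ⌊(582863 − 517765) / 15286⌋ = ⌊4.259⌋ = 4
Row offset from origin: ⌊(2494934 − 2420434) / 11029⌋ = ⌊6.755⌋ = 6 → row 6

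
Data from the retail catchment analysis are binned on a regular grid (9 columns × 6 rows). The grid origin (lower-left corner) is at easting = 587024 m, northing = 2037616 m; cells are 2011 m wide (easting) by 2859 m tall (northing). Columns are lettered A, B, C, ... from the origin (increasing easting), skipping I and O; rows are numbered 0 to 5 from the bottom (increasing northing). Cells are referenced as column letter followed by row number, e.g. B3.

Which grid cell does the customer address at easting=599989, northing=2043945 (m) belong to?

Column index: ⌊(599989 − 587024) / 2011⌋ = ⌊6.447⌋ = 6 → column G
Row offset from origin: ⌊(2043945 − 2037616) / 2859⌋ = ⌊2.214⌋ = 2 → row 2

G2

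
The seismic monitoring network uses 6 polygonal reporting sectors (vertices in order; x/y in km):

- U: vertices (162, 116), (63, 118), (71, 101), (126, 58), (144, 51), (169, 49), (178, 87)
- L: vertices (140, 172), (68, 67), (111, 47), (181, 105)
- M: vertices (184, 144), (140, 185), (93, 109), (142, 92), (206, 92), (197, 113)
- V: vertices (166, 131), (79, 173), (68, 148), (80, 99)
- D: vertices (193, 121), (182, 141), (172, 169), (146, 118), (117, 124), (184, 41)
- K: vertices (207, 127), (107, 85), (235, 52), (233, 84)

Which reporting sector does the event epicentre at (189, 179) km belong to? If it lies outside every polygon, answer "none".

none

Cast a ray rightward from (189, 179). For each polygon, the edges (by vertex number in listed order) whose endpoints lie on opposite sides of y = 179, where each meets that height, and whether that is right or left of the point:
U: no edge straddles that height → 0 crossings.
L: no edge straddles that height → 0 crossings.
M: 1–2 at x≈146.4 (left), 2–3 at x≈136.3 (left) → 0 crossings.
V: no edge straddles that height → 0 crossings.
D: no edge straddles that height → 0 crossings.
K: no edge straddles that height → 0 crossings.
All counts are even, so the point lies outside every listed polygon.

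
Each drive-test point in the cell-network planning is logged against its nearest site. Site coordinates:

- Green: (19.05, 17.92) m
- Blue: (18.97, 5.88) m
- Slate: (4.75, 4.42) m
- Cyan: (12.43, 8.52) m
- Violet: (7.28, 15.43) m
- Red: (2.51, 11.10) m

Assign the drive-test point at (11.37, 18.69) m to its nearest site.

Squared distances to each site:
Green: 59.575; Blue: 221.856; Slate: 247.457; Cyan: 104.553; Violet: 27.356; Red: 136.108.
Minimum at Violet.

Violet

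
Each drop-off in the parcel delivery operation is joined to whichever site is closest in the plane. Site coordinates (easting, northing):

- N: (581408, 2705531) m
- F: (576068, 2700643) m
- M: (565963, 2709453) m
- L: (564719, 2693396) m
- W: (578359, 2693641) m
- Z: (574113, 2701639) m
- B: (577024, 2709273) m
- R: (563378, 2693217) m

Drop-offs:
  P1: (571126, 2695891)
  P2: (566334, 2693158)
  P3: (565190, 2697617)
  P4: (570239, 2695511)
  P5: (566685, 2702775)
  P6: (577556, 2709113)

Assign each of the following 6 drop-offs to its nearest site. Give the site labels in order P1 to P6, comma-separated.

P1 → Z (d²=41961673.00)
P2 → L (d²=2664869.00)
P3 → L (d²=18038682.00)
P4 → L (d²=34943625.00)
P5 → M (d²=45116968.00)
P6 → B (d²=308624.00)

Z, L, L, L, M, B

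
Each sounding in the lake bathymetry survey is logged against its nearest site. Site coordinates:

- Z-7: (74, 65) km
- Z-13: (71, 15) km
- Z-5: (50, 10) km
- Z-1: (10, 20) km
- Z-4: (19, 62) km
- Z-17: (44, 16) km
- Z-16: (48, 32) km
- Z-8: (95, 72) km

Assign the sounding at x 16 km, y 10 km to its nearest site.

Z-1

Squared distances to each site:
Z-7: 6389.000; Z-13: 3050.000; Z-5: 1156.000; Z-1: 136.000; Z-4: 2713.000; Z-17: 820.000; Z-16: 1508.000; Z-8: 10085.000.
Minimum at Z-1.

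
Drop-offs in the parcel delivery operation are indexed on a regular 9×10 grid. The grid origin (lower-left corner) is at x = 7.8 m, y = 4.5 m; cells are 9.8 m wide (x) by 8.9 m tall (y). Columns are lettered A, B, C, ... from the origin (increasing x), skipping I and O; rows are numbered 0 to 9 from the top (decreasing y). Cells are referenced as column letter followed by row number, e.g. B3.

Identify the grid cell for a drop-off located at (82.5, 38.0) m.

H6

Column index: ⌊(82.5 − 7.8) / 9.8⌋ = ⌊7.622⌋ = 7 → column H
Row offset from origin: ⌊(38.0 − 4.5) / 8.9⌋ = ⌊3.764⌋ = 3 → row 6 (counted from top)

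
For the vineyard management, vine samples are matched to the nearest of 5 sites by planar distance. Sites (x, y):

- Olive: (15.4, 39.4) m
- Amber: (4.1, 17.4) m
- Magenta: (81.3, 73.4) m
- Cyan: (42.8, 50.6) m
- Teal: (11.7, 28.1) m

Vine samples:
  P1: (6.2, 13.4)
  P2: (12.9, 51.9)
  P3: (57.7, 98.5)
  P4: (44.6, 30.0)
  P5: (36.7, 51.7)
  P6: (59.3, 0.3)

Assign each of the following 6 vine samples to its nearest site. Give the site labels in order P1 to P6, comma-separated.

Amber, Olive, Magenta, Cyan, Cyan, Cyan

P1 → Amber (d²=20.41)
P2 → Olive (d²=162.50)
P3 → Magenta (d²=1186.97)
P4 → Cyan (d²=427.60)
P5 → Cyan (d²=38.42)
P6 → Cyan (d²=2802.34)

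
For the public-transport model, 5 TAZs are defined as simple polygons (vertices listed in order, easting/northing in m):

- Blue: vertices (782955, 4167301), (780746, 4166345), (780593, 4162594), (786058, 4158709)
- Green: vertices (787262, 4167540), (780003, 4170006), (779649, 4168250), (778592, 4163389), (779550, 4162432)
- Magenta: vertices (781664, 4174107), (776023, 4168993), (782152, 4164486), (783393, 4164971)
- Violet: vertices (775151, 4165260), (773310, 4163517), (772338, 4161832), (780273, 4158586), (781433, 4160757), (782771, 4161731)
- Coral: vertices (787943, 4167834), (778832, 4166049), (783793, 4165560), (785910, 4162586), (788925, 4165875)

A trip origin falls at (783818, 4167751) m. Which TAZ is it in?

Cast a ray rightward from (783818, 4167751). For each polygon, the edges (by vertex number in listed order) whose endpoints lie on opposite sides of northing = 4167751, where each meets that height, and whether that is right or left of the point:
Blue: no edge straddles that height → 0 crossings.
Green: 1–2 at easting≈786640.9 (right), 3–4 at easting≈779540.5 (left) → 1 crossing.
Magenta: 2–3 at easting≈777712.0 (left), 4–1 at easting≈782866.9 (left) → 0 crossings.
Violet: no edge straddles that height → 0 crossings.
Coral: 1–2 at easting≈787519.4 (right), 5–1 at easting≈787984.6 (right) → 2 crossings.
Only Green has an odd count, so the point is inside Green.

Green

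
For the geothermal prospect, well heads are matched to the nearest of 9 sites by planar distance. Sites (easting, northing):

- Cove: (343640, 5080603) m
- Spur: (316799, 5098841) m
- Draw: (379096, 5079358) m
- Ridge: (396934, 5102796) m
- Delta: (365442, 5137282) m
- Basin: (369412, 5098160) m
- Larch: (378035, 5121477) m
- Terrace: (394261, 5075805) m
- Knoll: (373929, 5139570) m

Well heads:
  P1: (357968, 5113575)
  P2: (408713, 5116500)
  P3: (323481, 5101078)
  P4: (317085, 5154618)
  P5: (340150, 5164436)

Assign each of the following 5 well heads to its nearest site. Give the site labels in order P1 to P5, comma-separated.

Basin, Ridge, Spur, Delta, Delta

P1 → Basin (d²=368587361.00)
P2 → Ridge (d²=326544457.00)
P3 → Spur (d²=49653293.00)
P4 → Delta (d²=2638936345.00)
P5 → Delta (d²=1377024980.00)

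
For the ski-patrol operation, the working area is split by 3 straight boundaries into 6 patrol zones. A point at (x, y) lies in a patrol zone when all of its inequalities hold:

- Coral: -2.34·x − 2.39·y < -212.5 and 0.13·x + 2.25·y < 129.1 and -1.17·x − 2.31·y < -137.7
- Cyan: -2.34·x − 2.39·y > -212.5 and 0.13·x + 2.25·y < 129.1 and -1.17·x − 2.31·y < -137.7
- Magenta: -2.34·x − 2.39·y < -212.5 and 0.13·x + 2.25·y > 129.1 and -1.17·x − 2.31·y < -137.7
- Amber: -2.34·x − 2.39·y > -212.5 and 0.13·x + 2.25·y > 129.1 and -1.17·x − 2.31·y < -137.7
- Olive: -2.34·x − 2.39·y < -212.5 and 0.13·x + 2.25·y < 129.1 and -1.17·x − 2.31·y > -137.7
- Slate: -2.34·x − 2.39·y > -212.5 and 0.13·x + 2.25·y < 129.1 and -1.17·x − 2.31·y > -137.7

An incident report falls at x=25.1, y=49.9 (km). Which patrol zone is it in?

Cyan

-2.34·25.1 − 2.39·49.9 = -177.995, which is > -212.5
0.13·25.1 + 2.25·49.9 = 115.538, which is < 129.1
-1.17·25.1 − 2.31·49.9 = -144.636, which is < -137.7
This sign pattern matches Cyan.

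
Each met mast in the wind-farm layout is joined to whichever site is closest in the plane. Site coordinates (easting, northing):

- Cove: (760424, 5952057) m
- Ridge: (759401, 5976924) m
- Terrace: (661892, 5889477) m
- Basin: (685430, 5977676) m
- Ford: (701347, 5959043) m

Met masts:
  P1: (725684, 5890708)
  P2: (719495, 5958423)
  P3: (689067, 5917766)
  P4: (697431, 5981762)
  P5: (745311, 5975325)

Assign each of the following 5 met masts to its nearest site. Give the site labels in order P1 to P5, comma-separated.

Terrace, Ford, Terrace, Basin, Ridge

P1 → Terrace (d²=4070934625.00)
P2 → Ford (d²=329734304.00)
P3 → Terrace (d²=1538748146.00)
P4 → Basin (d²=160719397.00)
P5 → Ridge (d²=201084901.00)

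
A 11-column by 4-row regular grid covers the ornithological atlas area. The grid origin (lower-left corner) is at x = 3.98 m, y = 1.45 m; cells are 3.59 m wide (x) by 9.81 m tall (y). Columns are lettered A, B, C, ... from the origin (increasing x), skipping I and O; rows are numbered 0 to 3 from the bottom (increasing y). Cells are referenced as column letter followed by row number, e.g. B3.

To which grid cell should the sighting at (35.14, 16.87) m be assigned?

J1

Column index: ⌊(35.14 − 3.98) / 3.59⌋ = ⌊8.680⌋ = 8 → column J
Row offset from origin: ⌊(16.87 − 1.45) / 9.81⌋ = ⌊1.572⌋ = 1 → row 1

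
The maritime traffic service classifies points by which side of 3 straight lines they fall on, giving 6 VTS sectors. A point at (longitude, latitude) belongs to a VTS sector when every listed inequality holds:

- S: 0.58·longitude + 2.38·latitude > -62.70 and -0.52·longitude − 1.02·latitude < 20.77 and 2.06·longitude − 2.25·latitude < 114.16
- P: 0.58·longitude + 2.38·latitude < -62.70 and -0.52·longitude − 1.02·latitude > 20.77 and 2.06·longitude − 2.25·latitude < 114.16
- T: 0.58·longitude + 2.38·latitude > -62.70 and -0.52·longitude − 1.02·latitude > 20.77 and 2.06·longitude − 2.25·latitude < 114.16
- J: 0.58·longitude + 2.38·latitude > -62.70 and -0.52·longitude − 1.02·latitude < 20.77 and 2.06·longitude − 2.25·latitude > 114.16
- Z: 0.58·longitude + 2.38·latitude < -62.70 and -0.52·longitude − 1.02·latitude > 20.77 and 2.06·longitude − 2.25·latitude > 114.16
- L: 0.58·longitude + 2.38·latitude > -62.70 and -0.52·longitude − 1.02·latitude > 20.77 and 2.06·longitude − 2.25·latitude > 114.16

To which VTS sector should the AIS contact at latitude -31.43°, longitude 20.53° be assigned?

0.58·20.53 + 2.38·-31.43 = -62.896, which is < -62.70
-0.52·20.53 − 1.02·-31.43 = 21.383, which is > 20.77
2.06·20.53 − 2.25·-31.43 = 113.009, which is < 114.16
This sign pattern matches P.

P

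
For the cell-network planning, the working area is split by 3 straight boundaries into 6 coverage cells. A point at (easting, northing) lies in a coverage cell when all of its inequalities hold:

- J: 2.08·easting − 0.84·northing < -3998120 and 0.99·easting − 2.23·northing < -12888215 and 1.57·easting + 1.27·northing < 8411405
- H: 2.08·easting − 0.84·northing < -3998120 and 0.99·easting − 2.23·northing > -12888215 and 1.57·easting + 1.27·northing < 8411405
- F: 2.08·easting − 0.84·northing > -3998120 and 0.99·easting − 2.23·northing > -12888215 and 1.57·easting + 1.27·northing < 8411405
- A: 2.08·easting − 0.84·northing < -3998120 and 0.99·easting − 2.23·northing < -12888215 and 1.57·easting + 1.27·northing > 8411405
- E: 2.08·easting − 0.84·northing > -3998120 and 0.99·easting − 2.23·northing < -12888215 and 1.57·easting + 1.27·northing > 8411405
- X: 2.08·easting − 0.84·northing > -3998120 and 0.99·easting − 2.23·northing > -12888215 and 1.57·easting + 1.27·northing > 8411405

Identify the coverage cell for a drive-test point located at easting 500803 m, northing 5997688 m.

F

2.08·500803 − 0.84·5997688 = -3996387.680, which is > -3998120
0.99·500803 − 2.23·5997688 = -12879049.270, which is > -12888215
1.57·500803 + 1.27·5997688 = 8403324.470, which is < 8411405
This sign pattern matches F.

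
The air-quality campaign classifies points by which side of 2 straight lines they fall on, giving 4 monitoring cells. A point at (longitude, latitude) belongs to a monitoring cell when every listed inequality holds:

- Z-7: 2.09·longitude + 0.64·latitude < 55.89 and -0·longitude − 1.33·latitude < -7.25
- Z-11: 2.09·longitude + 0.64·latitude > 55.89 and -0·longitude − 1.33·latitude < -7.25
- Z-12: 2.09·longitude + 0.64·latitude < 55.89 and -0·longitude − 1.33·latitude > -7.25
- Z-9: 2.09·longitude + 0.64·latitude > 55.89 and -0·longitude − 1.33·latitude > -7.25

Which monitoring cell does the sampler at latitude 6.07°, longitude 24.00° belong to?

2.09·24.00 + 0.64·6.07 = 54.045, which is < 55.89
-0·24.00 − 1.33·6.07 = -8.073, which is < -7.25
This sign pattern matches Z-7.

Z-7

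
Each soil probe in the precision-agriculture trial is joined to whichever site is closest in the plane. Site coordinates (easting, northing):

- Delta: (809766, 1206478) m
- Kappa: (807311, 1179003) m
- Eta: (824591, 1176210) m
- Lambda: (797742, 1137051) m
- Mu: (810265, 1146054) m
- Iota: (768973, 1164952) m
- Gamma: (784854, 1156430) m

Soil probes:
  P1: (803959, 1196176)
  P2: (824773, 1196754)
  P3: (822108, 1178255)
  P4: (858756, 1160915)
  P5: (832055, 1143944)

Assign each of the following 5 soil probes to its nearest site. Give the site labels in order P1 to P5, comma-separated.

Delta, Delta, Eta, Eta, Mu

P1 → Delta (d²=139852453.00)
P2 → Delta (d²=319766225.00)
P3 → Eta (d²=10347314.00)
P4 → Eta (d²=1401184250.00)
P5 → Mu (d²=479256200.00)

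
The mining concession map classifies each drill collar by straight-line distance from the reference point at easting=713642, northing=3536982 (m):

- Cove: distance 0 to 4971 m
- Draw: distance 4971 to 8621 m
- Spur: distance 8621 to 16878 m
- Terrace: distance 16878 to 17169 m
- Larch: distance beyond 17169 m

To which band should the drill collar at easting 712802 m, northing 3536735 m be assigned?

Distance = √((712802−713642)² + (3536735−3536982)²) = √(705600.000 + 61009.000) = 875.562 m.
0 ≤ 875.562 < 4971 → Cove.

Cove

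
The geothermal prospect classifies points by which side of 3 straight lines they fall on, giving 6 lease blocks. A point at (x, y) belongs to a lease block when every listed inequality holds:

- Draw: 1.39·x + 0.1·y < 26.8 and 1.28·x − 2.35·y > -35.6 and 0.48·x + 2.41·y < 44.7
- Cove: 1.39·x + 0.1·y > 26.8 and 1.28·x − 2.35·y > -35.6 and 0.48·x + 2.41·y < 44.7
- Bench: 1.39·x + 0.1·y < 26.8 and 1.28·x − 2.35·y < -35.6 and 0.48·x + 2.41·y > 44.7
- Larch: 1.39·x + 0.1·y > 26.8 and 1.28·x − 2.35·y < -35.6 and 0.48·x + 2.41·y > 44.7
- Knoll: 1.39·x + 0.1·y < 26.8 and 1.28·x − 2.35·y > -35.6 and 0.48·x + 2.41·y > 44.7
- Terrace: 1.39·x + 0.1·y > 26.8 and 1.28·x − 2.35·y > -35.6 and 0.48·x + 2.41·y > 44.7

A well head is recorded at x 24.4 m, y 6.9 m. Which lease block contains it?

1.39·24.4 + 0.1·6.9 = 34.606, which is > 26.8
1.28·24.4 − 2.35·6.9 = 15.017, which is > -35.6
0.48·24.4 + 2.41·6.9 = 28.341, which is < 44.7
This sign pattern matches Cove.

Cove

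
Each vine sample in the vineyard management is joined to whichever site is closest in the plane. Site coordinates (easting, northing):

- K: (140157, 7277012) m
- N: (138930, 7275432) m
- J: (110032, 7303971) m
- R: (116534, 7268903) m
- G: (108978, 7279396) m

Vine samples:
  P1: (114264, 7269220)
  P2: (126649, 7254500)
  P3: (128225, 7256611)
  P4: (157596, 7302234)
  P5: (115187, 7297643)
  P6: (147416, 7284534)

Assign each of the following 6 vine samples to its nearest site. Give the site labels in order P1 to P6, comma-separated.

P1 → R (d²=5253389.00)
P2 → R (d²=309759634.00)
P3 → R (d²=287772745.00)
P4 → K (d²=940268005.00)
P5 → J (d²=66617609.00)
P6 → K (d²=109273565.00)

R, R, R, K, J, K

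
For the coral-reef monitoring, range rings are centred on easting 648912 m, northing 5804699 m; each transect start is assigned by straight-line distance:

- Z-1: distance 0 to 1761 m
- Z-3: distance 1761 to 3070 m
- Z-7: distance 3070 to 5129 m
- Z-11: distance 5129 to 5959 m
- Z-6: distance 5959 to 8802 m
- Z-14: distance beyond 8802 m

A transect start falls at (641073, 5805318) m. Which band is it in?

Z-6

Distance = √((641073−648912)² + (5805318−5804699)²) = √(61449921.000 + 383161.000) = 7863.401 m.
5959 ≤ 7863.401 < 8802 → Z-6.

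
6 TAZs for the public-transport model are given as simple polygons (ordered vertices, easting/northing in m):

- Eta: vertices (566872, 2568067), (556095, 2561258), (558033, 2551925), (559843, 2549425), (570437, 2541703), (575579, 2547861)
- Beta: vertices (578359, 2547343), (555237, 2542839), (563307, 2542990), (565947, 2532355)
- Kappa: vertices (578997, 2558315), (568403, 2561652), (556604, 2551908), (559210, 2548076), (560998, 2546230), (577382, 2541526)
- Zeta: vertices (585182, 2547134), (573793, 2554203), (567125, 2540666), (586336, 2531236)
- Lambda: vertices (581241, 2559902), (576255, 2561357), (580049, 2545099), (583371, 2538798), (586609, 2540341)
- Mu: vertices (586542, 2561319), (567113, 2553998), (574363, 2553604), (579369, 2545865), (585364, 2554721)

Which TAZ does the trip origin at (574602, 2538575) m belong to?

Zeta

Cast a ray rightward from (574602, 2538575). For each polygon, the edges (by vertex number in listed order) whose endpoints lie on opposite sides of northing = 2538575, where each meets that height, and whether that is right or left of the point:
Eta: no edge straddles that height → 0 crossings.
Beta: 3–4 at easting≈564403.0 (left), 4–1 at easting≈571098.0 (left) → 0 crossings.
Kappa: no edge straddles that height → 0 crossings.
Zeta: 3–4 at easting≈571384.8 (left), 4–1 at easting≈585803.3 (right) → 1 crossing.
Lambda: no edge straddles that height → 0 crossings.
Mu: no edge straddles that height → 0 crossings.
Only Zeta has an odd count, so the point is inside Zeta.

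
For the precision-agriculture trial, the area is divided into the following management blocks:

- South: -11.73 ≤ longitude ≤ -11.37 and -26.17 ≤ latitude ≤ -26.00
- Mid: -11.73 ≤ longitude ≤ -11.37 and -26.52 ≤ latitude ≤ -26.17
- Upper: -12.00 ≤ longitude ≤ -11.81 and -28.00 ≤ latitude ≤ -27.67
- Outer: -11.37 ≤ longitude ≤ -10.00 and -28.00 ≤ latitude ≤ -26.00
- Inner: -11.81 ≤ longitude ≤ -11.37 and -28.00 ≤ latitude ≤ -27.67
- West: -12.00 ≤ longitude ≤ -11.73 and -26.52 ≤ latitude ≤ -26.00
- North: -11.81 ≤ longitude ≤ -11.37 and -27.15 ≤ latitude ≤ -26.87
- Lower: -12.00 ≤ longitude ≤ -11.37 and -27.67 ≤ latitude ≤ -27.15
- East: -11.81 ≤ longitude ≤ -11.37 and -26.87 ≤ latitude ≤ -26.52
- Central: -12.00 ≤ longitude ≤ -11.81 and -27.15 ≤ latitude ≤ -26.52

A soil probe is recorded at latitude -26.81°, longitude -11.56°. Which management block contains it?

The point has longitude = -11.56 and latitude = -26.81.
Only East satisfies -11.81 ≤ longitude ≤ -11.37 and -26.87 ≤ latitude ≤ -26.52.

East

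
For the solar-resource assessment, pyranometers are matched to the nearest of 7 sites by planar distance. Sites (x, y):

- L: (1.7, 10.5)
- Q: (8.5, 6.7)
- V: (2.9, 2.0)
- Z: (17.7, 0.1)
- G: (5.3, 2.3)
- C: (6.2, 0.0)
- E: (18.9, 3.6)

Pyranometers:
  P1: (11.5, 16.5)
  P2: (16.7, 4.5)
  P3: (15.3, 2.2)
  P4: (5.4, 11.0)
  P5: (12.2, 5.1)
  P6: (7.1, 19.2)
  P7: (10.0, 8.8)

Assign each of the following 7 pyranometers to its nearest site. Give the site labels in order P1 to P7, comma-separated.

Q, E, Z, L, Q, L, Q

P1 → Q (d²=105.04)
P2 → E (d²=5.65)
P3 → Z (d²=10.17)
P4 → L (d²=13.94)
P5 → Q (d²=16.25)
P6 → L (d²=104.85)
P7 → Q (d²=6.66)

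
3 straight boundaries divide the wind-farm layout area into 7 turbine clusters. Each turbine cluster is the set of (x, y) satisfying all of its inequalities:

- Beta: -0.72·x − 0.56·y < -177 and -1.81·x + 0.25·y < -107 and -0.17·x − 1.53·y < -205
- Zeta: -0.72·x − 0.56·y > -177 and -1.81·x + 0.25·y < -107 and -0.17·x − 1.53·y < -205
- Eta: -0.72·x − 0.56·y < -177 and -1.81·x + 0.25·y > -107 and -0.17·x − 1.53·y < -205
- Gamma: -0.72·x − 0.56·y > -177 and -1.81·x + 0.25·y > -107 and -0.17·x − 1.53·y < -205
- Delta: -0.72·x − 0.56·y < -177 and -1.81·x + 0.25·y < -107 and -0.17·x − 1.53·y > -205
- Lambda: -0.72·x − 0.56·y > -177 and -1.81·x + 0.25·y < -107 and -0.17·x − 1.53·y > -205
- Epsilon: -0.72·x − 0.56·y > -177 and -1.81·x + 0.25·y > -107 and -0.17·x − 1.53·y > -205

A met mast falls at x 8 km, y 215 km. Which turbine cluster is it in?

-0.72·8 − 0.56·215 = -126.160, which is > -177
-1.81·8 + 0.25·215 = 39.270, which is > -107
-0.17·8 − 1.53·215 = -330.310, which is < -205
This sign pattern matches Gamma.

Gamma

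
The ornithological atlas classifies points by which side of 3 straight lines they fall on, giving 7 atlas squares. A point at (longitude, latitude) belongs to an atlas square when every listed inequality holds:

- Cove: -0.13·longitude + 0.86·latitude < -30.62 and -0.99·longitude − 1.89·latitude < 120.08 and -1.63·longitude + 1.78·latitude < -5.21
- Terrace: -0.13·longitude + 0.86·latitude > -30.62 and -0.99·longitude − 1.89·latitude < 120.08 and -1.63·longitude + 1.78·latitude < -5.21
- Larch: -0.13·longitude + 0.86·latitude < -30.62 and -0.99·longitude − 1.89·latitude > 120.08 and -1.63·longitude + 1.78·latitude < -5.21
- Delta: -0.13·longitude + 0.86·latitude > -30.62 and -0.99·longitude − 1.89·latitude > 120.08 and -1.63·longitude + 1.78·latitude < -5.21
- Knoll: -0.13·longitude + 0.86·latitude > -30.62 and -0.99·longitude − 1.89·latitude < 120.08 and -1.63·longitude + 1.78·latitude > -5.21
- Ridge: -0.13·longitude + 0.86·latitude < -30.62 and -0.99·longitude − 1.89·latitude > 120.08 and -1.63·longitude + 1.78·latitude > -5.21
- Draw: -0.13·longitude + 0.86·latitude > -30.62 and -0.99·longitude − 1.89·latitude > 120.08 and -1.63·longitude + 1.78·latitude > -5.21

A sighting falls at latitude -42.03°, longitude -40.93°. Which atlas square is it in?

-0.13·-40.93 + 0.86·-42.03 = -30.825, which is < -30.62
-0.99·-40.93 − 1.89·-42.03 = 119.957, which is < 120.08
-1.63·-40.93 + 1.78·-42.03 = -8.098, which is < -5.21
This sign pattern matches Cove.

Cove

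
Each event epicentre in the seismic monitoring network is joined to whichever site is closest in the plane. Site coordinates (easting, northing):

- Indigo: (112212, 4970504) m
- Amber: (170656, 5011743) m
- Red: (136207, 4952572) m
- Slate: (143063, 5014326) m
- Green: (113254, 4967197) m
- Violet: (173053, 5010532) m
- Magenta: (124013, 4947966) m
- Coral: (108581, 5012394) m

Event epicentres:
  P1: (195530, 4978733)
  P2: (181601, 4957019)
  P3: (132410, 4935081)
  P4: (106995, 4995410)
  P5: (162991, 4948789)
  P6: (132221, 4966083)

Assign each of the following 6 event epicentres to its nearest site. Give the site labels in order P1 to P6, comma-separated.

P1 → Violet (d²=1516391930.00)
P2 → Red (d²=2080391045.00)
P3 → Magenta (d²=236532834.00)
P4 → Coral (d²=290971652.00)
P5 → Red (d²=731693745.00)
P6 → Red (d²=198435317.00)

Violet, Red, Magenta, Coral, Red, Red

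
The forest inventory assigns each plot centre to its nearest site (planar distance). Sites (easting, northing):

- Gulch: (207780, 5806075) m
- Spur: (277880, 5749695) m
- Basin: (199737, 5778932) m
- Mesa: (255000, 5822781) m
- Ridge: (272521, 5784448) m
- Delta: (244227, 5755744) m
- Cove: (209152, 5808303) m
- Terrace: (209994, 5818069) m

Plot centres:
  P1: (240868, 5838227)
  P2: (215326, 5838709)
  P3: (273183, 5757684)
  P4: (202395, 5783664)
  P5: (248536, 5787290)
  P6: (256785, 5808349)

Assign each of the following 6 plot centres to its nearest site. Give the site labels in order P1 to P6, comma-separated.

Mesa, Terrace, Spur, Basin, Ridge, Mesa

P1 → Mesa (d²=438292340.00)
P2 → Terrace (d²=454439824.00)
P3 → Spur (d²=85885930.00)
P4 → Basin (d²=29456788.00)
P5 → Ridge (d²=583357189.00)
P6 → Mesa (d²=211468849.00)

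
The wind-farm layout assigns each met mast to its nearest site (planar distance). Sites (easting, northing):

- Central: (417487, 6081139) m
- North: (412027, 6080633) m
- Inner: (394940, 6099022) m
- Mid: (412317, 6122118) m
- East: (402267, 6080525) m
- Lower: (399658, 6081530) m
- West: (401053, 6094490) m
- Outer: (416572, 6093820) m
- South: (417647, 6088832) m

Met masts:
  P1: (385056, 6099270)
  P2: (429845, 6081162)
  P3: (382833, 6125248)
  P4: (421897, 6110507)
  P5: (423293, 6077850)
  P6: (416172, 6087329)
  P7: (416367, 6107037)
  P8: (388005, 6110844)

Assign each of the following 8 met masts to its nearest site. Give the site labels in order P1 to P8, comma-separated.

Inner, Central, Inner, Mid, Central, South, Outer, Inner

P1 → Inner (d²=97754960.00)
P2 → Central (d²=152720693.00)
P3 → Inner (d²=834382525.00)
P4 → Mid (d²=226591721.00)
P5 → Central (d²=44527157.00)
P6 → South (d²=4434634.00)
P7 → Outer (d²=174731114.00)
P8 → Inner (d²=187853909.00)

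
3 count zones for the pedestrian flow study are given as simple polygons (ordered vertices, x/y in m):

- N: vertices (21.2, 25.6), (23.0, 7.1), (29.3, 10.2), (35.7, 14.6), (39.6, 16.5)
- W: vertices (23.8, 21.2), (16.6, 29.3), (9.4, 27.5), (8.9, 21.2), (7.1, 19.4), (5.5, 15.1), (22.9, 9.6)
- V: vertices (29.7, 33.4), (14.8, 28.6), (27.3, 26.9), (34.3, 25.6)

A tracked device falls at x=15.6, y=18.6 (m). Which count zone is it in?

Cast a ray rightward from (15.6, 18.6). For each polygon, the edges (by vertex number in listed order) whose endpoints lie on opposite sides of y = 18.6, where each meets that height, and whether that is right or left of the point:
N: 1–2 at x≈21.88 (right), 5–1 at x≈35.35 (right) → 2 crossings.
W: 5–6 at x≈6.80 (left), 7–1 at x≈23.60 (right) → 1 crossing.
V: no edge straddles that height → 0 crossings.
Only W has an odd count, so the point is inside W.

W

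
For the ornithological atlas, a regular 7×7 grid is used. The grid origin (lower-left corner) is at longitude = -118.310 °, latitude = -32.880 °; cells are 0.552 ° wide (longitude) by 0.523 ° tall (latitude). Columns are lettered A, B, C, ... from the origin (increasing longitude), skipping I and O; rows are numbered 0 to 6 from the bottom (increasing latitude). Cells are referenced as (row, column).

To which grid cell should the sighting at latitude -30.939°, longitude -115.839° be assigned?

(3, E)

Column index: ⌊(-115.839 − -118.310) / 0.552⌋ = ⌊4.476⌋ = 4 → column E
Row offset from origin: ⌊(-30.939 − -32.880) / 0.523⌋ = ⌊3.711⌋ = 3 → row 3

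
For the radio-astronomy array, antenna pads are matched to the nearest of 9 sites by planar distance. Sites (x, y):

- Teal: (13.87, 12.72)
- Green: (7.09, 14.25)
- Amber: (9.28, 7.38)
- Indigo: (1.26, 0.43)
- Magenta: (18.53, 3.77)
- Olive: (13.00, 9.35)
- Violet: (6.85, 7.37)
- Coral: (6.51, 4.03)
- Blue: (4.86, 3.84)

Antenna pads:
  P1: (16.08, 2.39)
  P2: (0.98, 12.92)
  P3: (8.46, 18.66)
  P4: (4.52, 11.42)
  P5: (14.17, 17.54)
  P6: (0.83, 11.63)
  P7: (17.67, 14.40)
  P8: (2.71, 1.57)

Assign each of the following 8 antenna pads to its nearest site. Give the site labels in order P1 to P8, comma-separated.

P1 → Magenta (d²=7.91)
P2 → Green (d²=39.10)
P3 → Green (d²=21.33)
P4 → Green (d²=14.61)
P5 → Teal (d²=23.32)
P6 → Green (d²=46.05)
P7 → Teal (d²=17.26)
P8 → Indigo (d²=3.40)

Magenta, Green, Green, Green, Teal, Green, Teal, Indigo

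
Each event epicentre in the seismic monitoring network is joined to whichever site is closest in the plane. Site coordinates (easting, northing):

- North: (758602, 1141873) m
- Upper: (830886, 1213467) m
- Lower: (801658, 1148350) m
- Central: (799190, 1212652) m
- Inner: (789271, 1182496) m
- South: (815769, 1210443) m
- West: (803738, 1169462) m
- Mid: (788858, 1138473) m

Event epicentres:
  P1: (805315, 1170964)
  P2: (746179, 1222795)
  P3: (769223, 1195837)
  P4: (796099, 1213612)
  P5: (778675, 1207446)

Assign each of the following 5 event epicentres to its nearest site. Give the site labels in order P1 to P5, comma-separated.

P1 → West (d²=4742933.00)
P2 → Central (d²=2913046570.00)
P3 → Inner (d²=579904585.00)
P4 → Central (d²=10475881.00)
P5 → Central (d²=447967661.00)

West, Central, Inner, Central, Central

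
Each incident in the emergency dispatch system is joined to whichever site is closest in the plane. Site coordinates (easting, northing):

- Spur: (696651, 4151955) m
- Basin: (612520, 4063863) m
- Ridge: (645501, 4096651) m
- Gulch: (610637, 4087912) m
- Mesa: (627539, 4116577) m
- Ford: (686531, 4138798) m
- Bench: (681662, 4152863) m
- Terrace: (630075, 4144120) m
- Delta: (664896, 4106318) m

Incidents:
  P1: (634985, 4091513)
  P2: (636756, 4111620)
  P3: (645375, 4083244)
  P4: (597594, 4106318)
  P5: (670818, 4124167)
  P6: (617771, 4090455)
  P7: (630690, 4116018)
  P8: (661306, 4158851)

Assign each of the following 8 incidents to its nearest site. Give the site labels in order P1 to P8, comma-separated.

Ridge, Mesa, Ridge, Gulch, Delta, Gulch, Mesa, Bench

P1 → Ridge (d²=136985300.00)
P2 → Mesa (d²=109524938.00)
P3 → Ridge (d²=179763525.00)
P4 → Gulch (d²=508900685.00)
P5 → Delta (d²=353656885.00)
P6 → Gulch (d²=57360805.00)
P7 → Mesa (d²=10241282.00)
P8 → Bench (d²=450222880.00)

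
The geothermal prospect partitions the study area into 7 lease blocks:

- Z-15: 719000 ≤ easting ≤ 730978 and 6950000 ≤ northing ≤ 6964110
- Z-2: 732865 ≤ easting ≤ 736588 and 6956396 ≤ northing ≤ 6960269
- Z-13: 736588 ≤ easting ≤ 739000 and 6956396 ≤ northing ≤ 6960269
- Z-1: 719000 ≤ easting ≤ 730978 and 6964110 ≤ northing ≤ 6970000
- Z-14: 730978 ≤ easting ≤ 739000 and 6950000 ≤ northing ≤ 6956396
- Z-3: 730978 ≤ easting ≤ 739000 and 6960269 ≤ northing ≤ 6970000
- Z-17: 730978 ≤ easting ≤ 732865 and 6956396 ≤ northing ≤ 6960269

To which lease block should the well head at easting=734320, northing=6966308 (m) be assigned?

The point has easting = 734320 and northing = 6966308.
Only Z-3 satisfies 730978 ≤ easting ≤ 739000 and 6960269 ≤ northing ≤ 6970000.

Z-3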